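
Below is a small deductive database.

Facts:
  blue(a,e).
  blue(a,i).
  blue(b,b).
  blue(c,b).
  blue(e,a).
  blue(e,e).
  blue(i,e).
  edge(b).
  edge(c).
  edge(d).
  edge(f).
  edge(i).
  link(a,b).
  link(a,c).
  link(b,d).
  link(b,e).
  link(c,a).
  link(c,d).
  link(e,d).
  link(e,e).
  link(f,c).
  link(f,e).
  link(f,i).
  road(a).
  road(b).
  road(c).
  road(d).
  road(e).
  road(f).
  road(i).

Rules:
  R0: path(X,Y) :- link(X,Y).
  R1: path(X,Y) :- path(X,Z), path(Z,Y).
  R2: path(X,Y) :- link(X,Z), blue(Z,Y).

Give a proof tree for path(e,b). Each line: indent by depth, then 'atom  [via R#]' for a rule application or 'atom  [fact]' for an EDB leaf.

path(e,b)  [via R1]
  path(e,a)  [via R2]
    link(e,e)  [fact]
    blue(e,a)  [fact]
  path(a,b)  [via R0]
    link(a,b)  [fact]

round 1: derive path(a,b) via R0 from link(a,b)
round 1: derive path(a,c) via R0 from link(a,c)
round 1: derive path(b,d) via R0 from link(b,d)
round 1: derive path(b,e) via R0 from link(b,e)
round 1: derive path(c,a) via R0 from link(c,a)
round 1: derive path(c,d) via R0 from link(c,d)
round 1: derive path(e,d) via R0 from link(e,d)
round 1: derive path(e,e) via R0 from link(e,e)
round 1: derive path(f,c) via R0 from link(f,c)
round 1: derive path(f,e) via R0 from link(f,e)
round 1: derive path(f,i) via R0 from link(f,i)
round 1: derive path(b,a) via R2 from link(b,e), blue(e,a)
round 1: derive path(c,e) via R2 from link(c,a), blue(a,e)
round 1: derive path(c,i) via R2 from link(c,a), blue(a,i)
round 1: derive path(e,a) via R2 from link(e,e), blue(e,a)
round 1: derive path(f,a) via R2 from link(f,e), blue(e,a)
round 1: derive path(f,b) via R2 from link(f,c), blue(c,b)
round 2: derive path(a,a) via R1 from path(a,b), path(b,a)
round 2: derive path(a,d) via R1 from path(a,b), path(b,d)
round 2: derive path(a,e) via R1 from path(a,b), path(b,e)
round 2: derive path(a,i) via R1 from path(a,c), path(c,i)
round 2: derive path(b,b) via R1 from path(b,a), path(a,b)
round 2: derive path(b,c) via R1 from path(b,a), path(a,c)
round 2: derive path(c,b) via R1 from path(c,a), path(a,b)
round 2: derive path(c,c) via R1 from path(c,a), path(a,c)
round 2: derive path(e,b) via R1 from path(e,a), path(a,b)
round 2: derive path(e,c) via R1 from path(e,a), path(a,c)
round 2: derive path(f,d) via R1 from path(f,b), path(b,d)
round 3: derive path(b,i) via R1 from path(b,a), path(a,i)
round 3: derive path(e,i) via R1 from path(e,a), path(a,i)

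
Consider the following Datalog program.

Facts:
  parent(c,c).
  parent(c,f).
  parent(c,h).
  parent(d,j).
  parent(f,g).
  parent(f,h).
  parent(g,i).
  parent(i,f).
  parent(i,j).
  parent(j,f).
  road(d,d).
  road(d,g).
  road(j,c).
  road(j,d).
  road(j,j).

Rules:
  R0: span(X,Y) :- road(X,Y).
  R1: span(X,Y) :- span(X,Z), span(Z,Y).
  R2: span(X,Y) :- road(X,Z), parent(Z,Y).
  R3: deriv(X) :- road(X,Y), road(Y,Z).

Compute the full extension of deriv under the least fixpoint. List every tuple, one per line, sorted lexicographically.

round 1: derive deriv(d) via R3 from road(d,d), road(d,d)
round 1: derive deriv(j) via R3 from road(j,d), road(d,d)

deriv(d)
deriv(j)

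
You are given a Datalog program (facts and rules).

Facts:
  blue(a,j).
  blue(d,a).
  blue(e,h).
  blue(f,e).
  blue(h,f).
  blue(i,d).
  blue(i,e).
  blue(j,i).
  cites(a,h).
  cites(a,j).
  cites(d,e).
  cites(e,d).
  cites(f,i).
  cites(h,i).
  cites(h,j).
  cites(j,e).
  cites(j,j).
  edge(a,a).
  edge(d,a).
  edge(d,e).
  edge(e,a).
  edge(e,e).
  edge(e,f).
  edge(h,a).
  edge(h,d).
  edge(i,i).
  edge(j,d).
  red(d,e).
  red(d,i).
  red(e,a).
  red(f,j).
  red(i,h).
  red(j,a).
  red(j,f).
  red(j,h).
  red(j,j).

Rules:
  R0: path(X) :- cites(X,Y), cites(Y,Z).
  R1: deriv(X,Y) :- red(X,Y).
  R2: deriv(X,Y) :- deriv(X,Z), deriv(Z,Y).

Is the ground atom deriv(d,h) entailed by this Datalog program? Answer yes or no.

yes

round 1: derive deriv(d,e) via R1 from red(d,e)
round 1: derive deriv(d,i) via R1 from red(d,i)
round 1: derive deriv(e,a) via R1 from red(e,a)
round 1: derive deriv(f,j) via R1 from red(f,j)
round 1: derive deriv(i,h) via R1 from red(i,h)
round 1: derive deriv(j,a) via R1 from red(j,a)
round 1: derive deriv(j,f) via R1 from red(j,f)
round 1: derive deriv(j,h) via R1 from red(j,h)
round 1: derive deriv(j,j) via R1 from red(j,j)
round 2: derive deriv(d,a) via R2 from deriv(d,e), deriv(e,a)
round 2: derive deriv(d,h) via R2 from deriv(d,i), deriv(i,h)
round 2: derive deriv(f,a) via R2 from deriv(f,j), deriv(j,a)
round 2: derive deriv(f,f) via R2 from deriv(f,j), deriv(j,f)
round 2: derive deriv(f,h) via R2 from deriv(f,j), deriv(j,h)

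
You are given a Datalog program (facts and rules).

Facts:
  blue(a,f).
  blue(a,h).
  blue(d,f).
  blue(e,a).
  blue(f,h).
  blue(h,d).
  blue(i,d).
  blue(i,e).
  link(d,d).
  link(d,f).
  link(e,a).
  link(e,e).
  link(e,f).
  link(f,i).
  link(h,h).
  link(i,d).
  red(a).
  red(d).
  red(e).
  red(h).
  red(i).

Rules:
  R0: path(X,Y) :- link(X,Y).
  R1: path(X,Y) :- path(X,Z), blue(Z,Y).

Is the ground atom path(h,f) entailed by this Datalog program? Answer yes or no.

yes

round 1: derive path(d,d) via R0 from link(d,d)
round 1: derive path(d,f) via R0 from link(d,f)
round 1: derive path(e,a) via R0 from link(e,a)
round 1: derive path(e,e) via R0 from link(e,e)
round 1: derive path(e,f) via R0 from link(e,f)
round 1: derive path(f,i) via R0 from link(f,i)
round 1: derive path(h,h) via R0 from link(h,h)
round 1: derive path(i,d) via R0 from link(i,d)
round 2: derive path(d,h) via R1 from path(d,f), blue(f,h)
round 2: derive path(e,h) via R1 from path(e,a), blue(a,h)
round 2: derive path(f,d) via R1 from path(f,i), blue(i,d)
round 2: derive path(f,e) via R1 from path(f,i), blue(i,e)
round 2: derive path(h,d) via R1 from path(h,h), blue(h,d)
round 2: derive path(i,f) via R1 from path(i,d), blue(d,f)
round 3: derive path(e,d) via R1 from path(e,h), blue(h,d)
round 3: derive path(f,a) via R1 from path(f,e), blue(e,a)
round 3: derive path(f,f) via R1 from path(f,d), blue(d,f)
round 3: derive path(h,f) via R1 from path(h,d), blue(d,f)
round 3: derive path(i,h) via R1 from path(i,f), blue(f,h)
round 4: derive path(f,h) via R1 from path(f,a), blue(a,h)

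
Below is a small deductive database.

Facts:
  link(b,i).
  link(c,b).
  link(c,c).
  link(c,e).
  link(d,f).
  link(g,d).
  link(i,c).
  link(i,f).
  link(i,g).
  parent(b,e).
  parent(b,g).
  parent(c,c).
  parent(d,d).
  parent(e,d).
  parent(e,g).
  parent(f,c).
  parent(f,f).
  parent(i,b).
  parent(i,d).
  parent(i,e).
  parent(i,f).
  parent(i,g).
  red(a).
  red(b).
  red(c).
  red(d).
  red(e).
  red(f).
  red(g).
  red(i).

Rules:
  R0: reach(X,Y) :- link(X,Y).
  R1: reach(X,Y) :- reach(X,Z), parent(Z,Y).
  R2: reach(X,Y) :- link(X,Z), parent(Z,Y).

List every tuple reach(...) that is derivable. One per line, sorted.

round 1: derive reach(b,i) via R0 from link(b,i)
round 1: derive reach(c,b) via R0 from link(c,b)
round 1: derive reach(c,c) via R0 from link(c,c)
round 1: derive reach(c,e) via R0 from link(c,e)
round 1: derive reach(d,f) via R0 from link(d,f)
round 1: derive reach(g,d) via R0 from link(g,d)
round 1: derive reach(i,c) via R0 from link(i,c)
round 1: derive reach(i,f) via R0 from link(i,f)
round 1: derive reach(i,g) via R0 from link(i,g)
round 1: derive reach(b,b) via R2 from link(b,i), parent(i,b)
round 1: derive reach(b,d) via R2 from link(b,i), parent(i,d)
round 1: derive reach(b,e) via R2 from link(b,i), parent(i,e)
round 1: derive reach(b,f) via R2 from link(b,i), parent(i,f)
round 1: derive reach(b,g) via R2 from link(b,i), parent(i,g)
round 1: derive reach(c,d) via R2 from link(c,e), parent(e,d)
round 1: derive reach(c,g) via R2 from link(c,b), parent(b,g)
round 1: derive reach(d,c) via R2 from link(d,f), parent(f,c)
round 2: derive reach(b,c) via R1 from reach(b,f), parent(f,c)

reach(b,b)
reach(b,c)
reach(b,d)
reach(b,e)
reach(b,f)
reach(b,g)
reach(b,i)
reach(c,b)
reach(c,c)
reach(c,d)
reach(c,e)
reach(c,g)
reach(d,c)
reach(d,f)
reach(g,d)
reach(i,c)
reach(i,f)
reach(i,g)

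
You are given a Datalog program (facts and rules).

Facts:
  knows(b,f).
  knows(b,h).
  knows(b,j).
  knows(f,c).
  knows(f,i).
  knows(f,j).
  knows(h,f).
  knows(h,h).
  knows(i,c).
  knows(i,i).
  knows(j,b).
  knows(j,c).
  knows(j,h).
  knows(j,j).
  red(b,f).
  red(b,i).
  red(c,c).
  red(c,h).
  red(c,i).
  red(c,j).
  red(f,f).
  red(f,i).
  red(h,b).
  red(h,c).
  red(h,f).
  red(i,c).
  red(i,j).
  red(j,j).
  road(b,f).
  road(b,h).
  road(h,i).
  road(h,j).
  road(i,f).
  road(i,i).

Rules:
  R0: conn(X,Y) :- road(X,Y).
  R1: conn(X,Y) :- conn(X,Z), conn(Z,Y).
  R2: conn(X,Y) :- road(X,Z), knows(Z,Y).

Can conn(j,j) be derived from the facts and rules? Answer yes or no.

no

round 1: derive conn(b,f) via R0 from road(b,f)
round 1: derive conn(b,h) via R0 from road(b,h)
round 1: derive conn(h,i) via R0 from road(h,i)
round 1: derive conn(h,j) via R0 from road(h,j)
round 1: derive conn(i,f) via R0 from road(i,f)
round 1: derive conn(i,i) via R0 from road(i,i)
round 1: derive conn(b,c) via R2 from road(b,f), knows(f,c)
round 1: derive conn(b,i) via R2 from road(b,f), knows(f,i)
round 1: derive conn(b,j) via R2 from road(b,f), knows(f,j)
round 1: derive conn(h,b) via R2 from road(h,j), knows(j,b)
round 1: derive conn(h,c) via R2 from road(h,i), knows(i,c)
round 1: derive conn(h,h) via R2 from road(h,j), knows(j,h)
round 1: derive conn(i,c) via R2 from road(i,f), knows(f,c)
round 1: derive conn(i,j) via R2 from road(i,f), knows(f,j)
round 2: derive conn(b,b) via R1 from conn(b,h), conn(h,b)
round 2: derive conn(h,f) via R1 from conn(h,b), conn(b,f)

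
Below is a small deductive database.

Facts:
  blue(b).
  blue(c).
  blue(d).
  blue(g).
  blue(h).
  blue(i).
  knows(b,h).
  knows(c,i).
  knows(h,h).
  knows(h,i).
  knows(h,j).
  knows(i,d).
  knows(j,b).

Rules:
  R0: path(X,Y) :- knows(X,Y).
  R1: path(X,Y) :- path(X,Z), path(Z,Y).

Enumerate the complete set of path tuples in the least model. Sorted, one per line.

round 1: derive path(b,h) via R0 from knows(b,h)
round 1: derive path(c,i) via R0 from knows(c,i)
round 1: derive path(h,h) via R0 from knows(h,h)
round 1: derive path(h,i) via R0 from knows(h,i)
round 1: derive path(h,j) via R0 from knows(h,j)
round 1: derive path(i,d) via R0 from knows(i,d)
round 1: derive path(j,b) via R0 from knows(j,b)
round 2: derive path(b,i) via R1 from path(b,h), path(h,i)
round 2: derive path(b,j) via R1 from path(b,h), path(h,j)
round 2: derive path(c,d) via R1 from path(c,i), path(i,d)
round 2: derive path(h,b) via R1 from path(h,j), path(j,b)
round 2: derive path(h,d) via R1 from path(h,i), path(i,d)
round 2: derive path(j,h) via R1 from path(j,b), path(b,h)
round 3: derive path(b,b) via R1 from path(b,h), path(h,b)
round 3: derive path(b,d) via R1 from path(b,h), path(h,d)
round 3: derive path(j,d) via R1 from path(j,h), path(h,d)
round 3: derive path(j,i) via R1 from path(j,b), path(b,i)
round 3: derive path(j,j) via R1 from path(j,b), path(b,j)

path(b,b)
path(b,d)
path(b,h)
path(b,i)
path(b,j)
path(c,d)
path(c,i)
path(h,b)
path(h,d)
path(h,h)
path(h,i)
path(h,j)
path(i,d)
path(j,b)
path(j,d)
path(j,h)
path(j,i)
path(j,j)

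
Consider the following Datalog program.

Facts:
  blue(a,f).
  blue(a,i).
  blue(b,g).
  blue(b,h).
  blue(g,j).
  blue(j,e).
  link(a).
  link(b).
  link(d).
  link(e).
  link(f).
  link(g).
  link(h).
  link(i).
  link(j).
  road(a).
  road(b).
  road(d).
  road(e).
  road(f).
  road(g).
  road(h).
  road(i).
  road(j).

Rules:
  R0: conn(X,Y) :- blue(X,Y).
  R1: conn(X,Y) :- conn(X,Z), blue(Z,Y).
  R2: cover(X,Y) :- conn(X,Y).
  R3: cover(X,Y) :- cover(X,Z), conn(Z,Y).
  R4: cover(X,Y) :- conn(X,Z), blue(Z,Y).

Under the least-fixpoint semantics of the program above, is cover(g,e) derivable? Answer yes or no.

round 1: derive conn(a,f) via R0 from blue(a,f)
round 1: derive conn(a,i) via R0 from blue(a,i)
round 1: derive conn(b,g) via R0 from blue(b,g)
round 1: derive conn(b,h) via R0 from blue(b,h)
round 1: derive conn(g,j) via R0 from blue(g,j)
round 1: derive conn(j,e) via R0 from blue(j,e)
round 2: derive conn(b,j) via R1 from conn(b,g), blue(g,j)
round 2: derive conn(g,e) via R1 from conn(g,j), blue(j,e)
round 2: derive cover(a,f) via R2 from conn(a,f)
round 2: derive cover(a,i) via R2 from conn(a,i)
round 2: derive cover(b,g) via R2 from conn(b,g)
round 2: derive cover(b,h) via R2 from conn(b,h)
round 2: derive cover(g,j) via R2 from conn(g,j)
round 2: derive cover(j,e) via R2 from conn(j,e)
round 2: derive cover(b,j) via R4 from conn(b,g), blue(g,j)
round 2: derive cover(g,e) via R4 from conn(g,j), blue(j,e)
round 3: derive conn(b,e) via R1 from conn(b,j), blue(j,e)
round 3: derive cover(b,e) via R3 from cover(b,g), conn(g,e)

yes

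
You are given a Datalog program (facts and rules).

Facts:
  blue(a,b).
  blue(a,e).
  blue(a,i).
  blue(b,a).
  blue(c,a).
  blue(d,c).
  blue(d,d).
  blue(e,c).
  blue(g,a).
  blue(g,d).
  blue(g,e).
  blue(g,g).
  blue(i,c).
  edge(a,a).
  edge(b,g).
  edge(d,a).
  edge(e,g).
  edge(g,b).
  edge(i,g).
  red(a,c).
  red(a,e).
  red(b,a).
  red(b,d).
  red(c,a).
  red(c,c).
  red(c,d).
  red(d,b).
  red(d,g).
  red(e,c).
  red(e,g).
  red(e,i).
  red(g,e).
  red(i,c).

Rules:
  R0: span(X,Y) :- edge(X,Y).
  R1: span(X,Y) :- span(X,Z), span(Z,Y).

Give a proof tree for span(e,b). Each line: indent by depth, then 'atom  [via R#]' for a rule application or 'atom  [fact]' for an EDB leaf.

span(e,b)  [via R1]
  span(e,g)  [via R0]
    edge(e,g)  [fact]
  span(g,b)  [via R0]
    edge(g,b)  [fact]

round 1: derive span(a,a) via R0 from edge(a,a)
round 1: derive span(b,g) via R0 from edge(b,g)
round 1: derive span(d,a) via R0 from edge(d,a)
round 1: derive span(e,g) via R0 from edge(e,g)
round 1: derive span(g,b) via R0 from edge(g,b)
round 1: derive span(i,g) via R0 from edge(i,g)
round 2: derive span(b,b) via R1 from span(b,g), span(g,b)
round 2: derive span(e,b) via R1 from span(e,g), span(g,b)
round 2: derive span(g,g) via R1 from span(g,b), span(b,g)
round 2: derive span(i,b) via R1 from span(i,g), span(g,b)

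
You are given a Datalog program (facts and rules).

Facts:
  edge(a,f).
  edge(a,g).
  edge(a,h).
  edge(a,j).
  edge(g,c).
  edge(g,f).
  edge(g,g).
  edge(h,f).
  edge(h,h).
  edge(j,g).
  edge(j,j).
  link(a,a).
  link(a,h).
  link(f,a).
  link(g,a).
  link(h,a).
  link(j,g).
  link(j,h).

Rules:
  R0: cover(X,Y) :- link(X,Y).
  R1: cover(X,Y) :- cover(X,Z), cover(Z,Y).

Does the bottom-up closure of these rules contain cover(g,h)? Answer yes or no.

round 1: derive cover(a,a) via R0 from link(a,a)
round 1: derive cover(a,h) via R0 from link(a,h)
round 1: derive cover(f,a) via R0 from link(f,a)
round 1: derive cover(g,a) via R0 from link(g,a)
round 1: derive cover(h,a) via R0 from link(h,a)
round 1: derive cover(j,g) via R0 from link(j,g)
round 1: derive cover(j,h) via R0 from link(j,h)
round 2: derive cover(f,h) via R1 from cover(f,a), cover(a,h)
round 2: derive cover(g,h) via R1 from cover(g,a), cover(a,h)
round 2: derive cover(h,h) via R1 from cover(h,a), cover(a,h)
round 2: derive cover(j,a) via R1 from cover(j,g), cover(g,a)

yes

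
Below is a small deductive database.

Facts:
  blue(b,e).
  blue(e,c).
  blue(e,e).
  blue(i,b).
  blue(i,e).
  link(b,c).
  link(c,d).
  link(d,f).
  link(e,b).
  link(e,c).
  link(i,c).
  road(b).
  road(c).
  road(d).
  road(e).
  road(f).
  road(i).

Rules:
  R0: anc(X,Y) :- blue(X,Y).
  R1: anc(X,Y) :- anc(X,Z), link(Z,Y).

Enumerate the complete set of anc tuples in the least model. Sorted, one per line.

anc(b,b)
anc(b,c)
anc(b,d)
anc(b,e)
anc(b,f)
anc(e,b)
anc(e,c)
anc(e,d)
anc(e,e)
anc(e,f)
anc(i,b)
anc(i,c)
anc(i,d)
anc(i,e)
anc(i,f)

round 1: derive anc(b,e) via R0 from blue(b,e)
round 1: derive anc(e,c) via R0 from blue(e,c)
round 1: derive anc(e,e) via R0 from blue(e,e)
round 1: derive anc(i,b) via R0 from blue(i,b)
round 1: derive anc(i,e) via R0 from blue(i,e)
round 2: derive anc(b,b) via R1 from anc(b,e), link(e,b)
round 2: derive anc(b,c) via R1 from anc(b,e), link(e,c)
round 2: derive anc(e,b) via R1 from anc(e,e), link(e,b)
round 2: derive anc(e,d) via R1 from anc(e,c), link(c,d)
round 2: derive anc(i,c) via R1 from anc(i,b), link(b,c)
round 3: derive anc(b,d) via R1 from anc(b,c), link(c,d)
round 3: derive anc(e,f) via R1 from anc(e,d), link(d,f)
round 3: derive anc(i,d) via R1 from anc(i,c), link(c,d)
round 4: derive anc(b,f) via R1 from anc(b,d), link(d,f)
round 4: derive anc(i,f) via R1 from anc(i,d), link(d,f)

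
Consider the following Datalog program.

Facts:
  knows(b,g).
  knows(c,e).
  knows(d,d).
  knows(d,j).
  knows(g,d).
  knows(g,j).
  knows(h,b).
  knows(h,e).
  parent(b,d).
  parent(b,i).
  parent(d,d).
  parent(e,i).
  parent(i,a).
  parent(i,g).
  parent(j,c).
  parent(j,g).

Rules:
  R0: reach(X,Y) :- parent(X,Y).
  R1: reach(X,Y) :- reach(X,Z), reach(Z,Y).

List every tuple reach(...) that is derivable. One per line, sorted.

reach(b,a)
reach(b,d)
reach(b,g)
reach(b,i)
reach(d,d)
reach(e,a)
reach(e,g)
reach(e,i)
reach(i,a)
reach(i,g)
reach(j,c)
reach(j,g)

round 1: derive reach(b,d) via R0 from parent(b,d)
round 1: derive reach(b,i) via R0 from parent(b,i)
round 1: derive reach(d,d) via R0 from parent(d,d)
round 1: derive reach(e,i) via R0 from parent(e,i)
round 1: derive reach(i,a) via R0 from parent(i,a)
round 1: derive reach(i,g) via R0 from parent(i,g)
round 1: derive reach(j,c) via R0 from parent(j,c)
round 1: derive reach(j,g) via R0 from parent(j,g)
round 2: derive reach(b,a) via R1 from reach(b,i), reach(i,a)
round 2: derive reach(b,g) via R1 from reach(b,i), reach(i,g)
round 2: derive reach(e,a) via R1 from reach(e,i), reach(i,a)
round 2: derive reach(e,g) via R1 from reach(e,i), reach(i,g)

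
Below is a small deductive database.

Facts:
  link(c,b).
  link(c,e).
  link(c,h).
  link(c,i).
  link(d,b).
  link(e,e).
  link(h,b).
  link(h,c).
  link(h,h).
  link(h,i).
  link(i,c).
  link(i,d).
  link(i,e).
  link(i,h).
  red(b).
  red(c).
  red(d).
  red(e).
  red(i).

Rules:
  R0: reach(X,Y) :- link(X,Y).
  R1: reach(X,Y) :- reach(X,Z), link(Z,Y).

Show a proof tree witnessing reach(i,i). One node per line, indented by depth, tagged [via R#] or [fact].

reach(i,i)  [via R1]
  reach(i,c)  [via R0]
    link(i,c)  [fact]
  link(c,i)  [fact]

round 1: derive reach(c,b) via R0 from link(c,b)
round 1: derive reach(c,e) via R0 from link(c,e)
round 1: derive reach(c,h) via R0 from link(c,h)
round 1: derive reach(c,i) via R0 from link(c,i)
round 1: derive reach(d,b) via R0 from link(d,b)
round 1: derive reach(e,e) via R0 from link(e,e)
round 1: derive reach(h,b) via R0 from link(h,b)
round 1: derive reach(h,c) via R0 from link(h,c)
round 1: derive reach(h,h) via R0 from link(h,h)
round 1: derive reach(h,i) via R0 from link(h,i)
round 1: derive reach(i,c) via R0 from link(i,c)
round 1: derive reach(i,d) via R0 from link(i,d)
round 1: derive reach(i,e) via R0 from link(i,e)
round 1: derive reach(i,h) via R0 from link(i,h)
round 2: derive reach(c,c) via R1 from reach(c,h), link(h,c)
round 2: derive reach(c,d) via R1 from reach(c,i), link(i,d)
round 2: derive reach(h,d) via R1 from reach(h,i), link(i,d)
round 2: derive reach(h,e) via R1 from reach(h,c), link(c,e)
round 2: derive reach(i,b) via R1 from reach(i,c), link(c,b)
round 2: derive reach(i,i) via R1 from reach(i,c), link(c,i)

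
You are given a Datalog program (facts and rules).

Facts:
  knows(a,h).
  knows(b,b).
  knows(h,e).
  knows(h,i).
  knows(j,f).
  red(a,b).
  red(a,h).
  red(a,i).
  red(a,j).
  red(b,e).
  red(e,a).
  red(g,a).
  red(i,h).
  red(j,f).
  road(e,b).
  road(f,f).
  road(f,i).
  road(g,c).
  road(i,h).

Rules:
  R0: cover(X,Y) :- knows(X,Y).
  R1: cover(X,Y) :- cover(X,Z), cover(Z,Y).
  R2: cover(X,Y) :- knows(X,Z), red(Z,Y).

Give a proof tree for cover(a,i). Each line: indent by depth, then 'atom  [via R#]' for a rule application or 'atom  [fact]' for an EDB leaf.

cover(a,i)  [via R1]
  cover(a,h)  [via R0]
    knows(a,h)  [fact]
  cover(h,i)  [via R0]
    knows(h,i)  [fact]

round 1: derive cover(a,h) via R0 from knows(a,h)
round 1: derive cover(b,b) via R0 from knows(b,b)
round 1: derive cover(h,e) via R0 from knows(h,e)
round 1: derive cover(h,i) via R0 from knows(h,i)
round 1: derive cover(j,f) via R0 from knows(j,f)
round 1: derive cover(b,e) via R2 from knows(b,b), red(b,e)
round 1: derive cover(h,a) via R2 from knows(h,e), red(e,a)
round 1: derive cover(h,h) via R2 from knows(h,i), red(i,h)
round 2: derive cover(a,a) via R1 from cover(a,h), cover(h,a)
round 2: derive cover(a,e) via R1 from cover(a,h), cover(h,e)
round 2: derive cover(a,i) via R1 from cover(a,h), cover(h,i)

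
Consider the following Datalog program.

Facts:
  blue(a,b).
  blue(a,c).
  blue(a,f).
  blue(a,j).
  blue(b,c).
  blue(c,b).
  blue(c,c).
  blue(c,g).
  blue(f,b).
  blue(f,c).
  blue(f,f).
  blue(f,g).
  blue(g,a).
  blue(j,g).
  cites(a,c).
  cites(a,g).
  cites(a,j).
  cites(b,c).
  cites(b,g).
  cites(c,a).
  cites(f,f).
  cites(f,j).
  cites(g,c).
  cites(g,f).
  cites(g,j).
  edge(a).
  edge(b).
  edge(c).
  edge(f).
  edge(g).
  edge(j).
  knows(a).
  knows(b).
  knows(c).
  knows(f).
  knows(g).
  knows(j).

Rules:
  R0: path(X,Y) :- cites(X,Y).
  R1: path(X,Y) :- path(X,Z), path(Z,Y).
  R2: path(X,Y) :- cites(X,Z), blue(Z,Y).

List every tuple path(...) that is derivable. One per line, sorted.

path(a,a)
path(a,b)
path(a,c)
path(a,f)
path(a,g)
path(a,j)
path(b,a)
path(b,b)
path(b,c)
path(b,f)
path(b,g)
path(b,j)
path(c,a)
path(c,b)
path(c,c)
path(c,f)
path(c,g)
path(c,j)
path(f,a)
path(f,b)
path(f,c)
path(f,f)
path(f,g)
path(f,j)
path(g,a)
path(g,b)
path(g,c)
path(g,f)
path(g,g)
path(g,j)

round 1: derive path(a,c) via R0 from cites(a,c)
round 1: derive path(a,g) via R0 from cites(a,g)
round 1: derive path(a,j) via R0 from cites(a,j)
round 1: derive path(b,c) via R0 from cites(b,c)
round 1: derive path(b,g) via R0 from cites(b,g)
round 1: derive path(c,a) via R0 from cites(c,a)
round 1: derive path(f,f) via R0 from cites(f,f)
round 1: derive path(f,j) via R0 from cites(f,j)
round 1: derive path(g,c) via R0 from cites(g,c)
round 1: derive path(g,f) via R0 from cites(g,f)
round 1: derive path(g,j) via R0 from cites(g,j)
round 1: derive path(a,a) via R2 from cites(a,g), blue(g,a)
round 1: derive path(a,b) via R2 from cites(a,c), blue(c,b)
round 1: derive path(b,a) via R2 from cites(b,g), blue(g,a)
round 1: derive path(b,b) via R2 from cites(b,c), blue(c,b)
round 1: derive path(c,b) via R2 from cites(c,a), blue(a,b)
round 1: derive path(c,c) via R2 from cites(c,a), blue(a,c)
round 1: derive path(c,f) via R2 from cites(c,a), blue(a,f)
round 1: derive path(c,j) via R2 from cites(c,a), blue(a,j)
round 1: derive path(f,b) via R2 from cites(f,f), blue(f,b)
round 1: derive path(f,c) via R2 from cites(f,f), blue(f,c)
round 1: derive path(f,g) via R2 from cites(f,f), blue(f,g)
round 1: derive path(g,b) via R2 from cites(g,c), blue(c,b)
round 1: derive path(g,g) via R2 from cites(g,c), blue(c,g)
round 2: derive path(a,f) via R1 from path(a,c), path(c,f)
round 2: derive path(b,f) via R1 from path(b,c), path(c,f)
round 2: derive path(b,j) via R1 from path(b,a), path(a,j)
round 2: derive path(c,g) via R1 from path(c,a), path(a,g)
round 2: derive path(f,a) via R1 from path(f,b), path(b,a)
round 2: derive path(g,a) via R1 from path(g,b), path(b,a)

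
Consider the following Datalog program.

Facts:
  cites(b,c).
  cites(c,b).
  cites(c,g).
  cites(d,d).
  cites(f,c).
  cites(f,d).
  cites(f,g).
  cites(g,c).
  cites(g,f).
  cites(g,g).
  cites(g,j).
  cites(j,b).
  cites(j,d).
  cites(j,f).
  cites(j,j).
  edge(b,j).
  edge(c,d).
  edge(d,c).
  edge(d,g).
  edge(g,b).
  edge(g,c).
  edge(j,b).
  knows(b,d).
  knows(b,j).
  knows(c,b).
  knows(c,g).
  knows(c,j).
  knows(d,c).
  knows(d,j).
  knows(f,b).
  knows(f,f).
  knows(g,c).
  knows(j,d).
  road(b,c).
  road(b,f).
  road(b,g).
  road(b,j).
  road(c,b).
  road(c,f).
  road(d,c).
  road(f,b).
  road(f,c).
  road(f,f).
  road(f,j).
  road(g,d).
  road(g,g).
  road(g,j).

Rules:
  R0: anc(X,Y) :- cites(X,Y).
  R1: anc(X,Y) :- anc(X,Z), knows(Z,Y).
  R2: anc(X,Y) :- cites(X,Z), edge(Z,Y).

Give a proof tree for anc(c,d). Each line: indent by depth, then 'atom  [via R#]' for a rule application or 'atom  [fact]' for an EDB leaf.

anc(c,d)  [via R1]
  anc(c,b)  [via R0]
    cites(c,b)  [fact]
  knows(b,d)  [fact]

round 1: derive anc(b,c) via R0 from cites(b,c)
round 1: derive anc(c,b) via R0 from cites(c,b)
round 1: derive anc(c,g) via R0 from cites(c,g)
round 1: derive anc(d,d) via R0 from cites(d,d)
round 1: derive anc(f,c) via R0 from cites(f,c)
round 1: derive anc(f,d) via R0 from cites(f,d)
round 1: derive anc(f,g) via R0 from cites(f,g)
round 1: derive anc(g,c) via R0 from cites(g,c)
round 1: derive anc(g,f) via R0 from cites(g,f)
round 1: derive anc(g,g) via R0 from cites(g,g)
round 1: derive anc(g,j) via R0 from cites(g,j)
round 1: derive anc(j,b) via R0 from cites(j,b)
round 1: derive anc(j,d) via R0 from cites(j,d)
round 1: derive anc(j,f) via R0 from cites(j,f)
round 1: derive anc(j,j) via R0 from cites(j,j)
round 1: derive anc(b,d) via R2 from cites(b,c), edge(c,d)
round 1: derive anc(c,c) via R2 from cites(c,g), edge(g,c)
round 1: derive anc(c,j) via R2 from cites(c,b), edge(b,j)
round 1: derive anc(d,c) via R2 from cites(d,d), edge(d,c)
round 1: derive anc(d,g) via R2 from cites(d,d), edge(d,g)
round 1: derive anc(f,b) via R2 from cites(f,g), edge(g,b)
round 1: derive anc(g,b) via R2 from cites(g,g), edge(g,b)
round 1: derive anc(g,d) via R2 from cites(g,c), edge(c,d)
round 1: derive anc(j,c) via R2 from cites(j,d), edge(d,c)
round 1: derive anc(j,g) via R2 from cites(j,d), edge(d,g)
round 2: derive anc(b,b) via R1 from anc(b,c), knows(c,b)
round 2: derive anc(b,g) via R1 from anc(b,c), knows(c,g)
round 2: derive anc(b,j) via R1 from anc(b,c), knows(c,j)
round 2: derive anc(c,d) via R1 from anc(c,b), knows(b,d)
round 2: derive anc(d,b) via R1 from anc(d,c), knows(c,b)
round 2: derive anc(d,j) via R1 from anc(d,c), knows(c,j)
round 2: derive anc(f,j) via R1 from anc(f,b), knows(b,j)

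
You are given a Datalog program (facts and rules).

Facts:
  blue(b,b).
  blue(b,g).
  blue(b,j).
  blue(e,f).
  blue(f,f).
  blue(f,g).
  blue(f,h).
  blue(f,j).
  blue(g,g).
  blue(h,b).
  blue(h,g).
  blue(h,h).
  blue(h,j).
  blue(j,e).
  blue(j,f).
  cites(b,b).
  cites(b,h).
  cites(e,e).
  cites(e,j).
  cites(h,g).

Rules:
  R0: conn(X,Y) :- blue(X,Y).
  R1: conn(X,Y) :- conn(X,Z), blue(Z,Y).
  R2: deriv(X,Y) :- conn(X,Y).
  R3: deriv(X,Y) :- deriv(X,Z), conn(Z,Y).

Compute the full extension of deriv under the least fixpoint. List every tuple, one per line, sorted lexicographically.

deriv(b,b)
deriv(b,e)
deriv(b,f)
deriv(b,g)
deriv(b,h)
deriv(b,j)
deriv(e,b)
deriv(e,e)
deriv(e,f)
deriv(e,g)
deriv(e,h)
deriv(e,j)
deriv(f,b)
deriv(f,e)
deriv(f,f)
deriv(f,g)
deriv(f,h)
deriv(f,j)
deriv(g,g)
deriv(h,b)
deriv(h,e)
deriv(h,f)
deriv(h,g)
deriv(h,h)
deriv(h,j)
deriv(j,b)
deriv(j,e)
deriv(j,f)
deriv(j,g)
deriv(j,h)
deriv(j,j)

round 1: derive conn(b,b) via R0 from blue(b,b)
round 1: derive conn(b,g) via R0 from blue(b,g)
round 1: derive conn(b,j) via R0 from blue(b,j)
round 1: derive conn(e,f) via R0 from blue(e,f)
round 1: derive conn(f,f) via R0 from blue(f,f)
round 1: derive conn(f,g) via R0 from blue(f,g)
round 1: derive conn(f,h) via R0 from blue(f,h)
round 1: derive conn(f,j) via R0 from blue(f,j)
round 1: derive conn(g,g) via R0 from blue(g,g)
round 1: derive conn(h,b) via R0 from blue(h,b)
round 1: derive conn(h,g) via R0 from blue(h,g)
round 1: derive conn(h,h) via R0 from blue(h,h)
round 1: derive conn(h,j) via R0 from blue(h,j)
round 1: derive conn(j,e) via R0 from blue(j,e)
round 1: derive conn(j,f) via R0 from blue(j,f)
round 2: derive conn(b,e) via R1 from conn(b,j), blue(j,e)
round 2: derive conn(b,f) via R1 from conn(b,j), blue(j,f)
round 2: derive conn(e,g) via R1 from conn(e,f), blue(f,g)
round 2: derive conn(e,h) via R1 from conn(e,f), blue(f,h)
round 2: derive conn(e,j) via R1 from conn(e,f), blue(f,j)
round 2: derive conn(f,b) via R1 from conn(f,h), blue(h,b)
round 2: derive conn(f,e) via R1 from conn(f,j), blue(j,e)
round 2: derive conn(h,e) via R1 from conn(h,j), blue(j,e)
round 2: derive conn(h,f) via R1 from conn(h,j), blue(j,f)
round 2: derive conn(j,g) via R1 from conn(j,f), blue(f,g)
round 2: derive conn(j,h) via R1 from conn(j,f), blue(f,h)
round 2: derive conn(j,j) via R1 from conn(j,f), blue(f,j)
round 2: derive deriv(b,b) via R2 from conn(b,b)
round 2: derive deriv(b,g) via R2 from conn(b,g)
round 2: derive deriv(b,j) via R2 from conn(b,j)
round 2: derive deriv(e,f) via R2 from conn(e,f)
round 2: derive deriv(f,f) via R2 from conn(f,f)
round 2: derive deriv(f,g) via R2 from conn(f,g)
round 2: derive deriv(f,h) via R2 from conn(f,h)
round 2: derive deriv(f,j) via R2 from conn(f,j)
round 2: derive deriv(g,g) via R2 from conn(g,g)
round 2: derive deriv(h,b) via R2 from conn(h,b)
round 2: derive deriv(h,g) via R2 from conn(h,g)
round 2: derive deriv(h,h) via R2 from conn(h,h)
round 2: derive deriv(h,j) via R2 from conn(h,j)
round 2: derive deriv(j,e) via R2 from conn(j,e)
round 2: derive deriv(j,f) via R2 from conn(j,f)
round 3: derive conn(b,h) via R1 from conn(b,f), blue(f,h)
round 3: derive conn(e,b) via R1 from conn(e,h), blue(h,b)
round 3: derive conn(e,e) via R1 from conn(e,j), blue(j,e)
round 3: derive conn(j,b) via R1 from conn(j,h), blue(h,b)
round 3: derive deriv(b,e) via R2 from conn(b,e)
round 3: derive deriv(b,f) via R2 from conn(b,f)
round 3: derive deriv(e,g) via R2 from conn(e,g)
round 3: derive deriv(e,h) via R2 from conn(e,h)
round 3: derive deriv(e,j) via R2 from conn(e,j)
round 3: derive deriv(f,b) via R2 from conn(f,b)
round 3: derive deriv(f,e) via R2 from conn(f,e)
round 3: derive deriv(h,e) via R2 from conn(h,e)
round 3: derive deriv(h,f) via R2 from conn(h,f)
round 3: derive deriv(j,g) via R2 from conn(j,g)
round 3: derive deriv(j,h) via R2 from conn(j,h)
round 3: derive deriv(j,j) via R2 from conn(j,j)
round 3: derive deriv(b,h) via R3 from deriv(b,j), conn(j,h)
round 3: derive deriv(e,b) via R3 from deriv(e,f), conn(f,b)
round 3: derive deriv(e,e) via R3 from deriv(e,f), conn(f,e)
round 3: derive deriv(j,b) via R3 from deriv(j,f), conn(f,b)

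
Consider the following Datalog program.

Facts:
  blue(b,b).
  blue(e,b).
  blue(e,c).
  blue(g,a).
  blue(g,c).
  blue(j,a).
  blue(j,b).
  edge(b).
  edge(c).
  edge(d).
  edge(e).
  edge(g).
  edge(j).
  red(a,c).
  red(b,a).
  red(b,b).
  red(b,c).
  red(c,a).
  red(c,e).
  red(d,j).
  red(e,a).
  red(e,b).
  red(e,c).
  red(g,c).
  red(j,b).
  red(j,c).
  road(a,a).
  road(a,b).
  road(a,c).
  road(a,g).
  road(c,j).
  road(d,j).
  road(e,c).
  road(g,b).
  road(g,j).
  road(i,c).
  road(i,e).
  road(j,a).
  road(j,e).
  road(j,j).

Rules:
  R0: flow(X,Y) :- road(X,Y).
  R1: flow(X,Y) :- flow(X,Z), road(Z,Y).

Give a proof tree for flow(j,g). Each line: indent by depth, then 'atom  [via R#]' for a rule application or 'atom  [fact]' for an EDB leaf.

flow(j,g)  [via R1]
  flow(j,a)  [via R0]
    road(j,a)  [fact]
  road(a,g)  [fact]

round 1: derive flow(a,a) via R0 from road(a,a)
round 1: derive flow(a,b) via R0 from road(a,b)
round 1: derive flow(a,c) via R0 from road(a,c)
round 1: derive flow(a,g) via R0 from road(a,g)
round 1: derive flow(c,j) via R0 from road(c,j)
round 1: derive flow(d,j) via R0 from road(d,j)
round 1: derive flow(e,c) via R0 from road(e,c)
round 1: derive flow(g,b) via R0 from road(g,b)
round 1: derive flow(g,j) via R0 from road(g,j)
round 1: derive flow(i,c) via R0 from road(i,c)
round 1: derive flow(i,e) via R0 from road(i,e)
round 1: derive flow(j,a) via R0 from road(j,a)
round 1: derive flow(j,e) via R0 from road(j,e)
round 1: derive flow(j,j) via R0 from road(j,j)
round 2: derive flow(a,j) via R1 from flow(a,c), road(c,j)
round 2: derive flow(c,a) via R1 from flow(c,j), road(j,a)
round 2: derive flow(c,e) via R1 from flow(c,j), road(j,e)
round 2: derive flow(d,a) via R1 from flow(d,j), road(j,a)
round 2: derive flow(d,e) via R1 from flow(d,j), road(j,e)
round 2: derive flow(e,j) via R1 from flow(e,c), road(c,j)
round 2: derive flow(g,a) via R1 from flow(g,j), road(j,a)
round 2: derive flow(g,e) via R1 from flow(g,j), road(j,e)
round 2: derive flow(i,j) via R1 from flow(i,c), road(c,j)
round 2: derive flow(j,b) via R1 from flow(j,a), road(a,b)
round 2: derive flow(j,c) via R1 from flow(j,a), road(a,c)
round 2: derive flow(j,g) via R1 from flow(j,a), road(a,g)
round 3: derive flow(a,e) via R1 from flow(a,j), road(j,e)
round 3: derive flow(c,b) via R1 from flow(c,a), road(a,b)
round 3: derive flow(c,c) via R1 from flow(c,a), road(a,c)
round 3: derive flow(c,g) via R1 from flow(c,a), road(a,g)
round 3: derive flow(d,b) via R1 from flow(d,a), road(a,b)
round 3: derive flow(d,c) via R1 from flow(d,a), road(a,c)
round 3: derive flow(d,g) via R1 from flow(d,a), road(a,g)
round 3: derive flow(e,a) via R1 from flow(e,j), road(j,a)
round 3: derive flow(e,e) via R1 from flow(e,j), road(j,e)
round 3: derive flow(g,c) via R1 from flow(g,a), road(a,c)
round 3: derive flow(g,g) via R1 from flow(g,a), road(a,g)
round 3: derive flow(i,a) via R1 from flow(i,j), road(j,a)
round 4: derive flow(e,b) via R1 from flow(e,a), road(a,b)
round 4: derive flow(e,g) via R1 from flow(e,a), road(a,g)
round 4: derive flow(i,b) via R1 from flow(i,a), road(a,b)
round 4: derive flow(i,g) via R1 from flow(i,a), road(a,g)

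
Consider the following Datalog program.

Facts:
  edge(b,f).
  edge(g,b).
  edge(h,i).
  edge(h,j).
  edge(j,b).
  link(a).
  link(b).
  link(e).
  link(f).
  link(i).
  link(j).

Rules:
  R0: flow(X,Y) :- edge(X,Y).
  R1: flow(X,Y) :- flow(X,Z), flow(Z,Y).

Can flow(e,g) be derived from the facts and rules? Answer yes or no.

round 1: derive flow(b,f) via R0 from edge(b,f)
round 1: derive flow(g,b) via R0 from edge(g,b)
round 1: derive flow(h,i) via R0 from edge(h,i)
round 1: derive flow(h,j) via R0 from edge(h,j)
round 1: derive flow(j,b) via R0 from edge(j,b)
round 2: derive flow(g,f) via R1 from flow(g,b), flow(b,f)
round 2: derive flow(h,b) via R1 from flow(h,j), flow(j,b)
round 2: derive flow(j,f) via R1 from flow(j,b), flow(b,f)
round 3: derive flow(h,f) via R1 from flow(h,b), flow(b,f)

no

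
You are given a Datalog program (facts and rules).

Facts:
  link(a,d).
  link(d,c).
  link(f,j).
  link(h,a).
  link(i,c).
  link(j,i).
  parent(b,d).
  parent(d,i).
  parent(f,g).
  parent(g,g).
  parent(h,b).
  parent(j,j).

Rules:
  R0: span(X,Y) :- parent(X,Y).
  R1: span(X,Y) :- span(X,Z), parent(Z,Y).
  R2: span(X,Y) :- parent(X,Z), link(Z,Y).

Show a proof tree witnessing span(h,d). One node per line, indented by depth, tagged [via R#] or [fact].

span(h,d)  [via R1]
  span(h,b)  [via R0]
    parent(h,b)  [fact]
  parent(b,d)  [fact]

round 1: derive span(b,d) via R0 from parent(b,d)
round 1: derive span(d,i) via R0 from parent(d,i)
round 1: derive span(f,g) via R0 from parent(f,g)
round 1: derive span(g,g) via R0 from parent(g,g)
round 1: derive span(h,b) via R0 from parent(h,b)
round 1: derive span(j,j) via R0 from parent(j,j)
round 1: derive span(b,c) via R2 from parent(b,d), link(d,c)
round 1: derive span(d,c) via R2 from parent(d,i), link(i,c)
round 1: derive span(j,i) via R2 from parent(j,j), link(j,i)
round 2: derive span(b,i) via R1 from span(b,d), parent(d,i)
round 2: derive span(h,d) via R1 from span(h,b), parent(b,d)
round 3: derive span(h,i) via R1 from span(h,d), parent(d,i)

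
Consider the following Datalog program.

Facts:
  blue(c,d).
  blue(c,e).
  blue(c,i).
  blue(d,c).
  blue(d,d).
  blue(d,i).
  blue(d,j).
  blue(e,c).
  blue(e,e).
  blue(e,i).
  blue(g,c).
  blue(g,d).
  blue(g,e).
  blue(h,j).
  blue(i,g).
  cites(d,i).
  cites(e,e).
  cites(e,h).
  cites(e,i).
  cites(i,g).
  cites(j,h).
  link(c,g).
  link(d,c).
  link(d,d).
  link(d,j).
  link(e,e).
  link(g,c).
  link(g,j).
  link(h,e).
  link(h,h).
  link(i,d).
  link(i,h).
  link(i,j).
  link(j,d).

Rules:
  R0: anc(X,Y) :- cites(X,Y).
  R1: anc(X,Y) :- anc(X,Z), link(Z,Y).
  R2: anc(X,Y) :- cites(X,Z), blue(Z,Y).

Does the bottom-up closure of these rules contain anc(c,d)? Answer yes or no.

no

round 1: derive anc(d,i) via R0 from cites(d,i)
round 1: derive anc(e,e) via R0 from cites(e,e)
round 1: derive anc(e,h) via R0 from cites(e,h)
round 1: derive anc(e,i) via R0 from cites(e,i)
round 1: derive anc(i,g) via R0 from cites(i,g)
round 1: derive anc(j,h) via R0 from cites(j,h)
round 1: derive anc(d,g) via R2 from cites(d,i), blue(i,g)
round 1: derive anc(e,c) via R2 from cites(e,e), blue(e,c)
round 1: derive anc(e,g) via R2 from cites(e,i), blue(i,g)
round 1: derive anc(e,j) via R2 from cites(e,h), blue(h,j)
round 1: derive anc(i,c) via R2 from cites(i,g), blue(g,c)
round 1: derive anc(i,d) via R2 from cites(i,g), blue(g,d)
round 1: derive anc(i,e) via R2 from cites(i,g), blue(g,e)
round 1: derive anc(j,j) via R2 from cites(j,h), blue(h,j)
round 2: derive anc(d,c) via R1 from anc(d,g), link(g,c)
round 2: derive anc(d,d) via R1 from anc(d,i), link(i,d)
round 2: derive anc(d,h) via R1 from anc(d,i), link(i,h)
round 2: derive anc(d,j) via R1 from anc(d,g), link(g,j)
round 2: derive anc(e,d) via R1 from anc(e,i), link(i,d)
round 2: derive anc(i,j) via R1 from anc(i,d), link(d,j)
round 2: derive anc(j,d) via R1 from anc(j,j), link(j,d)
round 2: derive anc(j,e) via R1 from anc(j,h), link(h,e)
round 3: derive anc(d,e) via R1 from anc(d,h), link(h,e)
round 3: derive anc(j,c) via R1 from anc(j,d), link(d,c)
round 4: derive anc(j,g) via R1 from anc(j,c), link(c,g)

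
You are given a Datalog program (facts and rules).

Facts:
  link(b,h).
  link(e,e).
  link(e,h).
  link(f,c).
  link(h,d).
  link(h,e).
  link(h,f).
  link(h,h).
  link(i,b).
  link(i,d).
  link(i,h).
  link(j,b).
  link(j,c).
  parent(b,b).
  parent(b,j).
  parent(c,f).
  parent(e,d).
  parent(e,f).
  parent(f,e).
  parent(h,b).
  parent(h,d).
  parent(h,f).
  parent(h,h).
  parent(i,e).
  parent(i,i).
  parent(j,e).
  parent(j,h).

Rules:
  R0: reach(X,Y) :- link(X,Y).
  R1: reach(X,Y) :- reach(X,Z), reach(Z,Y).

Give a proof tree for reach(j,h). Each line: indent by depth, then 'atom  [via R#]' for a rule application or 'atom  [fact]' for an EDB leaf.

round 1: derive reach(b,h) via R0 from link(b,h)
round 1: derive reach(e,e) via R0 from link(e,e)
round 1: derive reach(e,h) via R0 from link(e,h)
round 1: derive reach(f,c) via R0 from link(f,c)
round 1: derive reach(h,d) via R0 from link(h,d)
round 1: derive reach(h,e) via R0 from link(h,e)
round 1: derive reach(h,f) via R0 from link(h,f)
round 1: derive reach(h,h) via R0 from link(h,h)
round 1: derive reach(i,b) via R0 from link(i,b)
round 1: derive reach(i,d) via R0 from link(i,d)
round 1: derive reach(i,h) via R0 from link(i,h)
round 1: derive reach(j,b) via R0 from link(j,b)
round 1: derive reach(j,c) via R0 from link(j,c)
round 2: derive reach(b,d) via R1 from reach(b,h), reach(h,d)
round 2: derive reach(b,e) via R1 from reach(b,h), reach(h,e)
round 2: derive reach(b,f) via R1 from reach(b,h), reach(h,f)
round 2: derive reach(e,d) via R1 from reach(e,h), reach(h,d)
round 2: derive reach(e,f) via R1 from reach(e,h), reach(h,f)
round 2: derive reach(h,c) via R1 from reach(h,f), reach(f,c)
round 2: derive reach(i,e) via R1 from reach(i,h), reach(h,e)
round 2: derive reach(i,f) via R1 from reach(i,h), reach(h,f)
round 2: derive reach(j,h) via R1 from reach(j,b), reach(b,h)
round 3: derive reach(b,c) via R1 from reach(b,f), reach(f,c)
round 3: derive reach(e,c) via R1 from reach(e,f), reach(f,c)
round 3: derive reach(i,c) via R1 from reach(i,f), reach(f,c)
round 3: derive reach(j,d) via R1 from reach(j,b), reach(b,d)
round 3: derive reach(j,e) via R1 from reach(j,b), reach(b,e)
round 3: derive reach(j,f) via R1 from reach(j,b), reach(b,f)

reach(j,h)  [via R1]
  reach(j,b)  [via R0]
    link(j,b)  [fact]
  reach(b,h)  [via R0]
    link(b,h)  [fact]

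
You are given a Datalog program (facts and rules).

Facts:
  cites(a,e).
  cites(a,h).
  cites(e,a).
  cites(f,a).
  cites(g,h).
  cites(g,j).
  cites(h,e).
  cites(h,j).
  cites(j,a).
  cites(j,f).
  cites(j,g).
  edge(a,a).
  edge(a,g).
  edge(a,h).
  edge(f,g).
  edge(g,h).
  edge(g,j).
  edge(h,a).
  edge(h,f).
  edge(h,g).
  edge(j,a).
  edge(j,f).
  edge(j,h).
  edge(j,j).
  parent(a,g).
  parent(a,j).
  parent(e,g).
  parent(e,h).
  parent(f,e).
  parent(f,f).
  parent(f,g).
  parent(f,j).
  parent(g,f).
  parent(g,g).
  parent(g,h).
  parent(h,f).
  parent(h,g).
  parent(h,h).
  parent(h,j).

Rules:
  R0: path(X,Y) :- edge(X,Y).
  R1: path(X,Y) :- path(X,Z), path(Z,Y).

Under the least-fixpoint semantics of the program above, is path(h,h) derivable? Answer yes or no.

yes

round 1: derive path(a,a) via R0 from edge(a,a)
round 1: derive path(a,g) via R0 from edge(a,g)
round 1: derive path(a,h) via R0 from edge(a,h)
round 1: derive path(f,g) via R0 from edge(f,g)
round 1: derive path(g,h) via R0 from edge(g,h)
round 1: derive path(g,j) via R0 from edge(g,j)
round 1: derive path(h,a) via R0 from edge(h,a)
round 1: derive path(h,f) via R0 from edge(h,f)
round 1: derive path(h,g) via R0 from edge(h,g)
round 1: derive path(j,a) via R0 from edge(j,a)
round 1: derive path(j,f) via R0 from edge(j,f)
round 1: derive path(j,h) via R0 from edge(j,h)
round 1: derive path(j,j) via R0 from edge(j,j)
round 2: derive path(a,f) via R1 from path(a,h), path(h,f)
round 2: derive path(a,j) via R1 from path(a,g), path(g,j)
round 2: derive path(f,h) via R1 from path(f,g), path(g,h)
round 2: derive path(f,j) via R1 from path(f,g), path(g,j)
round 2: derive path(g,a) via R1 from path(g,h), path(h,a)
round 2: derive path(g,f) via R1 from path(g,h), path(h,f)
round 2: derive path(g,g) via R1 from path(g,h), path(h,g)
round 2: derive path(h,h) via R1 from path(h,a), path(a,h)
round 2: derive path(h,j) via R1 from path(h,g), path(g,j)
round 2: derive path(j,g) via R1 from path(j,a), path(a,g)
round 3: derive path(f,a) via R1 from path(f,g), path(g,a)
round 3: derive path(f,f) via R1 from path(f,g), path(g,f)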